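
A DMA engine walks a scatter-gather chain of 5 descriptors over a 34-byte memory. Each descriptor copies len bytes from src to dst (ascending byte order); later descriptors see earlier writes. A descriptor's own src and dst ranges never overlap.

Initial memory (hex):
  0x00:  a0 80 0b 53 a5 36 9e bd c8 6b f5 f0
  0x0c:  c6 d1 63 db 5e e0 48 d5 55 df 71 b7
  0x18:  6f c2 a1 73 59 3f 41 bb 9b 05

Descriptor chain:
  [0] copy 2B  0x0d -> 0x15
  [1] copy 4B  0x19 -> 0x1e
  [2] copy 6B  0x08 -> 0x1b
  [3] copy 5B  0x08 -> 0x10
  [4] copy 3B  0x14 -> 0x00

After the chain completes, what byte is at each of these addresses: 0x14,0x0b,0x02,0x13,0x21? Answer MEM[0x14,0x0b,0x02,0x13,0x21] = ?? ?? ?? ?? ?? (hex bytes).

MEM[0x14,0x0b,0x02,0x13,0x21] = c6 f0 63 f0 59

#0 dst[0x15+2] := {0xd1,0x63}
#1 dst[0x1e+4] := {0xc2,0xa1,0x73,0x59}
#2 dst[0x1b+6] := {0xc8,0x6b,0xf5,0xf0,0xc6,0xd1}
#3 dst[0x10+5] := {0xc8,0x6b,0xf5,0xf0,0xc6}
#4 dst[0x00+3] := {0xc6,0xd1,0x63}
query mem[0x14]=0xc6, mem[0x0b]=0xf0, mem[0x02]=0x63, mem[0x13]=0xf0, mem[0x21]=0x59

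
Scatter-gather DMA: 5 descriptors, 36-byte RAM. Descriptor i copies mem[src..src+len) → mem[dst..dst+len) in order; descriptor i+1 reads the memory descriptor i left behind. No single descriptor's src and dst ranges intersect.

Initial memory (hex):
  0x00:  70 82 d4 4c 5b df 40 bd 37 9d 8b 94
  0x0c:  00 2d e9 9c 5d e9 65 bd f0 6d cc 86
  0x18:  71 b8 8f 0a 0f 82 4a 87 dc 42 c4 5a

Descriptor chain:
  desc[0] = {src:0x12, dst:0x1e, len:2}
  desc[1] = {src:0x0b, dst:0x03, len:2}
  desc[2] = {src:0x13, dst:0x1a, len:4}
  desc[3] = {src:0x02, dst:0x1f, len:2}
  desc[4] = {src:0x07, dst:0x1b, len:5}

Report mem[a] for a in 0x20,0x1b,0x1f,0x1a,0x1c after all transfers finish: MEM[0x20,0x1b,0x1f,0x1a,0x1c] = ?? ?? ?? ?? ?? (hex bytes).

#0 dst[0x1e+2] := {0x65,0xbd}
#1 dst[0x03+2] := {0x94,0x00}
#2 dst[0x1a+4] := {0xbd,0xf0,0x6d,0xcc}
#3 dst[0x1f+2] := {0xd4,0x94}
#4 dst[0x1b+5] := {0xbd,0x37,0x9d,0x8b,0x94}
query mem[0x20]=0x94, mem[0x1b]=0xbd, mem[0x1f]=0x94, mem[0x1a]=0xbd, mem[0x1c]=0x37

MEM[0x20,0x1b,0x1f,0x1a,0x1c] = 94 bd 94 bd 37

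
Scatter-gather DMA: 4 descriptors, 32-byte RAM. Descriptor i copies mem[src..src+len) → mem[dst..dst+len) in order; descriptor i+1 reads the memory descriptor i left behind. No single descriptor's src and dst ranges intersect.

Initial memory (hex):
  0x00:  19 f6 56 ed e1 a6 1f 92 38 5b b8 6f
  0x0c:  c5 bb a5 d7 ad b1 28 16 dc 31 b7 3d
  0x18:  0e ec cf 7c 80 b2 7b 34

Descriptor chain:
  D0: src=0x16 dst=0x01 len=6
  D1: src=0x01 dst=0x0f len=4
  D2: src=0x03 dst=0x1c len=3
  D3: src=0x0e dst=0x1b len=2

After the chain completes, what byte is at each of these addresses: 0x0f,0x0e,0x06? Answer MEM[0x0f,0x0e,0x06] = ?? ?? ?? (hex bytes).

MEM[0x0f,0x0e,0x06] = b7 a5 7c

D0: mem[0x01..0x06] <- [b7 3d 0e ec cf 7c]
D1: mem[0x0f..0x12] <- [b7 3d 0e ec]
D2: mem[0x1c..0x1e] <- [0e ec cf]
D3: mem[0x1b..0x1c] <- [a5 b7]
query mem[0x0f]=0xb7, mem[0x0e]=0xa5, mem[0x06]=0x7c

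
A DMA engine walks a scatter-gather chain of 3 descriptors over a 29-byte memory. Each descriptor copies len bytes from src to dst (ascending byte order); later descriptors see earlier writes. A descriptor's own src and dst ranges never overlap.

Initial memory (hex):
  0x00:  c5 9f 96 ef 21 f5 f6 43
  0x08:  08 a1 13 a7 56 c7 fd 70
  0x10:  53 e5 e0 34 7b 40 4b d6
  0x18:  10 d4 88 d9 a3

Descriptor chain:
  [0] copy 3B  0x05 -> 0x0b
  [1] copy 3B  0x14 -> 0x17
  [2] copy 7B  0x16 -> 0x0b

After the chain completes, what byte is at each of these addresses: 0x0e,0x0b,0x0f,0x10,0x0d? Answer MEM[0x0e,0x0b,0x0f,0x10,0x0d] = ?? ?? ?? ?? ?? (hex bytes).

MEM[0x0e,0x0b,0x0f,0x10,0x0d] = 4b 4b 88 d9 40

[0] 0x05->0x0b len=3 : f5 f6 43
[1] 0x14->0x17 len=3 : 7b 40 4b
[2] 0x16->0x0b len=7 : 4b 7b 40 4b 88 d9 a3
query mem[0x0e]=0x4b, mem[0x0b]=0x4b, mem[0x0f]=0x88, mem[0x10]=0xd9, mem[0x0d]=0x40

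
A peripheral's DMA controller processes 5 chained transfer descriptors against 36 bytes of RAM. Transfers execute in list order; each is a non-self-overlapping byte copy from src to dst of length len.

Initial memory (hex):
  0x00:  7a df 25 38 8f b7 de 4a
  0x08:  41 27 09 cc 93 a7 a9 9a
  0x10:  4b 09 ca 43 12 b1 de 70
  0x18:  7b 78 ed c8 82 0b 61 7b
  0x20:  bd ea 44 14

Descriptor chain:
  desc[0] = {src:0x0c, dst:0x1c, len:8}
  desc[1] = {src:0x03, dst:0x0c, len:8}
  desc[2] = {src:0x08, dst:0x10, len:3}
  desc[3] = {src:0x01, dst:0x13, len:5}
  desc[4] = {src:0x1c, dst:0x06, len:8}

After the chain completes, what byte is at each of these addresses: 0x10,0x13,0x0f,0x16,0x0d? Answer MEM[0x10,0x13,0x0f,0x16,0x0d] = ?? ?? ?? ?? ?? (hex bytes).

[0] 0x0c->0x1c len=8 : 93 a7 a9 9a 4b 09 ca 43
[1] 0x03->0x0c len=8 : 38 8f b7 de 4a 41 27 09
[2] 0x08->0x10 len=3 : 41 27 09
[3] 0x01->0x13 len=5 : df 25 38 8f b7
[4] 0x1c->0x06 len=8 : 93 a7 a9 9a 4b 09 ca 43
query mem[0x10]=0x41, mem[0x13]=0xdf, mem[0x0f]=0xde, mem[0x16]=0x8f, mem[0x0d]=0x43

MEM[0x10,0x13,0x0f,0x16,0x0d] = 41 df de 8f 43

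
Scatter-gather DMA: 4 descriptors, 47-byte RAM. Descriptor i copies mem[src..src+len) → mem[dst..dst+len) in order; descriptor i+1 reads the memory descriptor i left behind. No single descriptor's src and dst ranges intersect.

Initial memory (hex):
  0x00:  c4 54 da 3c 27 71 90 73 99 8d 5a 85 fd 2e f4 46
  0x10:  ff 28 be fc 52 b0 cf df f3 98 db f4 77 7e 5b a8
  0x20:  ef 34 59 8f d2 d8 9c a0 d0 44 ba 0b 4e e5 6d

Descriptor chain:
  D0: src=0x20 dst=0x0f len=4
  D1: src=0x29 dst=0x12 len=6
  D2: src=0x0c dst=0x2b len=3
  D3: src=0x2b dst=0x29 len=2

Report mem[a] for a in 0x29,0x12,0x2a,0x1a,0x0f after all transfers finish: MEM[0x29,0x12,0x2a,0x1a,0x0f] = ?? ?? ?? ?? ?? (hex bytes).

MEM[0x29,0x12,0x2a,0x1a,0x0f] = fd 44 2e db ef

#0 dst[0x0f+4] := {0xef,0x34,0x59,0x8f}
#1 dst[0x12+6] := {0x44,0xba,0x0b,0x4e,0xe5,0x6d}
#2 dst[0x2b+3] := {0xfd,0x2e,0xf4}
#3 dst[0x29+2] := {0xfd,0x2e}
query mem[0x29]=0xfd, mem[0x12]=0x44, mem[0x2a]=0x2e, mem[0x1a]=0xdb, mem[0x0f]=0xef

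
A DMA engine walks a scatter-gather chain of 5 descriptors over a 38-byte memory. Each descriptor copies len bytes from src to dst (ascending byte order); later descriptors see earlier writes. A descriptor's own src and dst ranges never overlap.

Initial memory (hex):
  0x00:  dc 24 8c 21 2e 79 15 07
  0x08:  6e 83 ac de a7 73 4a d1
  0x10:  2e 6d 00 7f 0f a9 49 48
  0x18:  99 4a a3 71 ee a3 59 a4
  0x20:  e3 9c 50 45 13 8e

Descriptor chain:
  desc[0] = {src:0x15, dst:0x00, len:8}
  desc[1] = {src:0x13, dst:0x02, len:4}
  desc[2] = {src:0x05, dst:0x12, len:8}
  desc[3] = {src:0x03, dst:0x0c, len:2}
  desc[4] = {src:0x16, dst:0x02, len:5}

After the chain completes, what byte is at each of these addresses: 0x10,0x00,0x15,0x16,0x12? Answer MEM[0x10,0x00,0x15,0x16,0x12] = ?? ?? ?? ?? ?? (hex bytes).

MEM[0x10,0x00,0x15,0x16,0x12] = 2e a9 6e 83 49

D0: mem[0x00..0x07] <- [a9 49 48 99 4a a3 71 ee]
D1: mem[0x02..0x05] <- [7f 0f a9 49]
D2: mem[0x12..0x19] <- [49 71 ee 6e 83 ac de a7]
D3: mem[0x0c..0x0d] <- [0f a9]
D4: mem[0x02..0x06] <- [83 ac de a7 a3]
query mem[0x10]=0x2e, mem[0x00]=0xa9, mem[0x15]=0x6e, mem[0x16]=0x83, mem[0x12]=0x49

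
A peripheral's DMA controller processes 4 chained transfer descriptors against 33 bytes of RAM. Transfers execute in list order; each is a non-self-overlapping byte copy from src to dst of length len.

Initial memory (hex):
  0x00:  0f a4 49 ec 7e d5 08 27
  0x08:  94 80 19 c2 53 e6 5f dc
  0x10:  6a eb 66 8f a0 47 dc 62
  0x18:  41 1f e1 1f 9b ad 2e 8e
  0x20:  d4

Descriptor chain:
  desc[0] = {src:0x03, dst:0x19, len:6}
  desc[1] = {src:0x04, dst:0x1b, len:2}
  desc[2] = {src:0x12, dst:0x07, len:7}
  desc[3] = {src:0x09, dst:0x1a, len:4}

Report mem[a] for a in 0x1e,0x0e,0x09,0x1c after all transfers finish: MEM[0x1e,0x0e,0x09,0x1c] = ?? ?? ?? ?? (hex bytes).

MEM[0x1e,0x0e,0x09,0x1c] = 94 5f a0 dc

#0 dst[0x19+6] := {0xec,0x7e,0xd5,0x08,0x27,0x94}
#1 dst[0x1b+2] := {0x7e,0xd5}
#2 dst[0x07+7] := {0x66,0x8f,0xa0,0x47,0xdc,0x62,0x41}
#3 dst[0x1a+4] := {0xa0,0x47,0xdc,0x62}
query mem[0x1e]=0x94, mem[0x0e]=0x5f, mem[0x09]=0xa0, mem[0x1c]=0xdc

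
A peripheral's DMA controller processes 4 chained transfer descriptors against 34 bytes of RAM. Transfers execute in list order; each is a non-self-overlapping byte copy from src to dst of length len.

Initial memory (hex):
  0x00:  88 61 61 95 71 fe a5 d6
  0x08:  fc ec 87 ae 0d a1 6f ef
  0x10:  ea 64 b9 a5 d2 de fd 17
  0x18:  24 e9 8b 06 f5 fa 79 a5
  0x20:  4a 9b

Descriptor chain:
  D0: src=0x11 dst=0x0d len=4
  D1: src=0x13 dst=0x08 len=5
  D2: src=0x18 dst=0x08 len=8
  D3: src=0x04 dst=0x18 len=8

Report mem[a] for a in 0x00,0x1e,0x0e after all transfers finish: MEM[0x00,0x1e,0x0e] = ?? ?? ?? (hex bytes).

[0] 0x11->0x0d len=4 : 64 b9 a5 d2
[1] 0x13->0x08 len=5 : a5 d2 de fd 17
[2] 0x18->0x08 len=8 : 24 e9 8b 06 f5 fa 79 a5
[3] 0x04->0x18 len=8 : 71 fe a5 d6 24 e9 8b 06
query mem[0x00]=0x88, mem[0x1e]=0x8b, mem[0x0e]=0x79

MEM[0x00,0x1e,0x0e] = 88 8b 79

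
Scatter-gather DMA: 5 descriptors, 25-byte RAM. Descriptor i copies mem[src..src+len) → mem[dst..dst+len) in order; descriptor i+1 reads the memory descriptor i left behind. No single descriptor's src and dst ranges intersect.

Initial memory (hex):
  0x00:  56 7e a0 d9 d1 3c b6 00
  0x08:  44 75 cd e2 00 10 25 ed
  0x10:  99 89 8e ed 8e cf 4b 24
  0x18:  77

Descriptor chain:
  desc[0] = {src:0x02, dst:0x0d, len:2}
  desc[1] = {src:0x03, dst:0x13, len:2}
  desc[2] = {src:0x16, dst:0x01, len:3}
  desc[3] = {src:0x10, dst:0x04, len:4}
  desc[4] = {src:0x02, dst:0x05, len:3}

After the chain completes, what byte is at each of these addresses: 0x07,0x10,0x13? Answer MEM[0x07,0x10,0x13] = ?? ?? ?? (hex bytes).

#0 dst[0x0d+2] := {0xa0,0xd9}
#1 dst[0x13+2] := {0xd9,0xd1}
#2 dst[0x01+3] := {0x4b,0x24,0x77}
#3 dst[0x04+4] := {0x99,0x89,0x8e,0xd9}
#4 dst[0x05+3] := {0x24,0x77,0x99}
query mem[0x07]=0x99, mem[0x10]=0x99, mem[0x13]=0xd9

MEM[0x07,0x10,0x13] = 99 99 d9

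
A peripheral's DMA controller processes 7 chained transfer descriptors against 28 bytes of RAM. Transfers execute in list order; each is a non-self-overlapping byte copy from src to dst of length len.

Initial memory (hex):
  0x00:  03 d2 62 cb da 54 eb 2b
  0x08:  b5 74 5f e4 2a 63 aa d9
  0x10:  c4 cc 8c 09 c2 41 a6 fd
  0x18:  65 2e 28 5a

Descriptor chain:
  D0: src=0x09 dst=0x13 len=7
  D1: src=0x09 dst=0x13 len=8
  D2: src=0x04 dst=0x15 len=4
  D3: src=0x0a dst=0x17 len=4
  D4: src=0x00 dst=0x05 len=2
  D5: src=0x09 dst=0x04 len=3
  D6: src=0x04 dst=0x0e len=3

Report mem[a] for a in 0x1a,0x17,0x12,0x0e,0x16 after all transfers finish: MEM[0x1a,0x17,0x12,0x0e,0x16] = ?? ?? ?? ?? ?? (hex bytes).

MEM[0x1a,0x17,0x12,0x0e,0x16] = 63 5f 8c 74 54

#0 dst[0x13+7] := {0x74,0x5f,0xe4,0x2a,0x63,0xaa,0xd9}
#1 dst[0x13+8] := {0x74,0x5f,0xe4,0x2a,0x63,0xaa,0xd9,0xc4}
#2 dst[0x15+4] := {0xda,0x54,0xeb,0x2b}
#3 dst[0x17+4] := {0x5f,0xe4,0x2a,0x63}
#4 dst[0x05+2] := {0x03,0xd2}
#5 dst[0x04+3] := {0x74,0x5f,0xe4}
#6 dst[0x0e+3] := {0x74,0x5f,0xe4}
query mem[0x1a]=0x63, mem[0x17]=0x5f, mem[0x12]=0x8c, mem[0x0e]=0x74, mem[0x16]=0x54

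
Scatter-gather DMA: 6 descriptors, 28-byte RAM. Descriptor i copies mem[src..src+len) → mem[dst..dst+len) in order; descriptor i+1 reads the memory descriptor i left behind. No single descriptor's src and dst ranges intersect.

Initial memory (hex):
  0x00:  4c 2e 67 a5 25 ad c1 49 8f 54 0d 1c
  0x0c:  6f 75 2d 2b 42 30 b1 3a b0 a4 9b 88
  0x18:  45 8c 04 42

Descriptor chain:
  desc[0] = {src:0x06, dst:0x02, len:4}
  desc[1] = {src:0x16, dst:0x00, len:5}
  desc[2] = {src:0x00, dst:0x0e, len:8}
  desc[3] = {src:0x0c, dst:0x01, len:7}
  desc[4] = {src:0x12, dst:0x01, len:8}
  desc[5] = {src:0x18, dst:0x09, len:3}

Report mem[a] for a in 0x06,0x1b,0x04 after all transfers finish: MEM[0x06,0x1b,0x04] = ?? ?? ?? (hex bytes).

MEM[0x06,0x1b,0x04] = 88 42 49

[0] 0x06->0x02 len=4 : c1 49 8f 54
[1] 0x16->0x00 len=5 : 9b 88 45 8c 04
[2] 0x00->0x0e len=8 : 9b 88 45 8c 04 54 c1 49
[3] 0x0c->0x01 len=7 : 6f 75 9b 88 45 8c 04
[4] 0x12->0x01 len=8 : 04 54 c1 49 9b 88 45 8c
[5] 0x18->0x09 len=3 : 45 8c 04
query mem[0x06]=0x88, mem[0x1b]=0x42, mem[0x04]=0x49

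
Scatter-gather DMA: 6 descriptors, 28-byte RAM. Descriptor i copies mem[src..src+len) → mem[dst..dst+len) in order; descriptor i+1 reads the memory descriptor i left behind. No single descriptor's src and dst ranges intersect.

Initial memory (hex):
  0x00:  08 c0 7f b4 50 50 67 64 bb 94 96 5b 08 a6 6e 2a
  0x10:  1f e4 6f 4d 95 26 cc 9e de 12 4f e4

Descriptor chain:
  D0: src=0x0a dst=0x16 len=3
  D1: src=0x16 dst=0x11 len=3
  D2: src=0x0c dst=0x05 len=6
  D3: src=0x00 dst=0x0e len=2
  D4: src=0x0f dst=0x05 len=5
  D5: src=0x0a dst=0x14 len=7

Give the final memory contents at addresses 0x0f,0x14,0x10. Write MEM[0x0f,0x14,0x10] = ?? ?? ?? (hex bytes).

MEM[0x0f,0x14,0x10] = c0 96 1f

  after D0: wrote 3B at 0x16 = 965b08
  after D1: wrote 3B at 0x11 = 965b08
  after D2: wrote 6B at 0x05 = 08a66e2a1f96
  after D3: wrote 2B at 0x0e = 08c0
  after D4: wrote 5B at 0x05 = c01f965b08
  after D5: wrote 7B at 0x14 = 965b08a608c01f
query mem[0x0f]=0xc0, mem[0x14]=0x96, mem[0x10]=0x1f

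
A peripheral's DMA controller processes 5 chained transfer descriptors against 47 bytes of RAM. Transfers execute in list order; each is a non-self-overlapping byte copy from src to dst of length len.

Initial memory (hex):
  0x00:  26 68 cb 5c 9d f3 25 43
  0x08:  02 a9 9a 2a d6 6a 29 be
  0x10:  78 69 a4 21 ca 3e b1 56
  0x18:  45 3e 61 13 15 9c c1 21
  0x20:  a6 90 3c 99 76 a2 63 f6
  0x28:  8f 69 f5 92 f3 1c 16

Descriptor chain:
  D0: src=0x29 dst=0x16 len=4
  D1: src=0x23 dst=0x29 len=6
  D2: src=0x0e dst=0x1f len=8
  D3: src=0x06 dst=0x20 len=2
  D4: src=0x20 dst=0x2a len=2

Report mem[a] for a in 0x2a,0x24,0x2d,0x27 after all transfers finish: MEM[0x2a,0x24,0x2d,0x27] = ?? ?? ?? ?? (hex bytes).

MEM[0x2a,0x24,0x2d,0x27] = 25 21 f6 f6

  after D0: wrote 4B at 0x16 = 69f592f3
  after D1: wrote 6B at 0x29 = 9976a263f68f
  after D2: wrote 8B at 0x1f = 29be7869a421ca3e
  after D3: wrote 2B at 0x20 = 2543
  after D4: wrote 2B at 0x2a = 2543
query mem[0x2a]=0x25, mem[0x24]=0x21, mem[0x2d]=0xf6, mem[0x27]=0xf6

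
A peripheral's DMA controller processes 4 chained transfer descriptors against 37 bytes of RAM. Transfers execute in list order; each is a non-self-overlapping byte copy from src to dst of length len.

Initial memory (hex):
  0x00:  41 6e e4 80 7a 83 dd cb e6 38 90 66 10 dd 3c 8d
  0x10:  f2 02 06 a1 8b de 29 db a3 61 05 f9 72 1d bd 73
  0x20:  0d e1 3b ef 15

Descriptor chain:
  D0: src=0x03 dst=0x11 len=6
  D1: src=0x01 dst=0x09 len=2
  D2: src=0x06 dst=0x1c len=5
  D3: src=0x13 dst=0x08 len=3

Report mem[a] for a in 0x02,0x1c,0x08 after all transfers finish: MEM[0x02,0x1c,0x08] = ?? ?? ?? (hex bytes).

MEM[0x02,0x1c,0x08] = e4 dd 83

#0 dst[0x11+6] := {0x80,0x7a,0x83,0xdd,0xcb,0xe6}
#1 dst[0x09+2] := {0x6e,0xe4}
#2 dst[0x1c+5] := {0xdd,0xcb,0xe6,0x6e,0xe4}
#3 dst[0x08+3] := {0x83,0xdd,0xcb}
query mem[0x02]=0xe4, mem[0x1c]=0xdd, mem[0x08]=0x83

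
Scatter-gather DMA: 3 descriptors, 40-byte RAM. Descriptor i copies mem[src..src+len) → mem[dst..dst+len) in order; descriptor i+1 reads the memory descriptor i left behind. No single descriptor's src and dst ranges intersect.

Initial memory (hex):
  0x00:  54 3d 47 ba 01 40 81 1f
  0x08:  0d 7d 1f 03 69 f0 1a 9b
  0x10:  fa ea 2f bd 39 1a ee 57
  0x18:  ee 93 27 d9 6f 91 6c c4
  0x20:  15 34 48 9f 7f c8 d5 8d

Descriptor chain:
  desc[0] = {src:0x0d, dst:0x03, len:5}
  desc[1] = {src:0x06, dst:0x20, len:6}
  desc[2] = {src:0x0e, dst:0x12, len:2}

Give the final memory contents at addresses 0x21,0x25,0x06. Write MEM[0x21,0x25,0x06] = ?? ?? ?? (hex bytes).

MEM[0x21,0x25,0x06] = ea 03 fa

  after D0: wrote 5B at 0x03 = f01a9bfaea
  after D1: wrote 6B at 0x20 = faea0d7d1f03
  after D2: wrote 2B at 0x12 = 1a9b
query mem[0x21]=0xea, mem[0x25]=0x03, mem[0x06]=0xfa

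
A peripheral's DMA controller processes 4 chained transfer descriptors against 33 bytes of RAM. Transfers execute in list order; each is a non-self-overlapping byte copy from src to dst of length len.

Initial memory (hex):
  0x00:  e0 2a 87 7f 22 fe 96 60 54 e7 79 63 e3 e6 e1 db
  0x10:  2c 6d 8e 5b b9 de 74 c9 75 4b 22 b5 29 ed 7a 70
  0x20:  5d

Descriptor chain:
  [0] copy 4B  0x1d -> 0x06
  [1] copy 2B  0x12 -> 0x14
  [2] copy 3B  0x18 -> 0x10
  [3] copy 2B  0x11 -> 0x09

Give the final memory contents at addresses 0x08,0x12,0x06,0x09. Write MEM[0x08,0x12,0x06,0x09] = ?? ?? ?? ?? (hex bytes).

  after D0: wrote 4B at 0x06 = ed7a705d
  after D1: wrote 2B at 0x14 = 8e5b
  after D2: wrote 3B at 0x10 = 754b22
  after D3: wrote 2B at 0x09 = 4b22
query mem[0x08]=0x70, mem[0x12]=0x22, mem[0x06]=0xed, mem[0x09]=0x4b

MEM[0x08,0x12,0x06,0x09] = 70 22 ed 4b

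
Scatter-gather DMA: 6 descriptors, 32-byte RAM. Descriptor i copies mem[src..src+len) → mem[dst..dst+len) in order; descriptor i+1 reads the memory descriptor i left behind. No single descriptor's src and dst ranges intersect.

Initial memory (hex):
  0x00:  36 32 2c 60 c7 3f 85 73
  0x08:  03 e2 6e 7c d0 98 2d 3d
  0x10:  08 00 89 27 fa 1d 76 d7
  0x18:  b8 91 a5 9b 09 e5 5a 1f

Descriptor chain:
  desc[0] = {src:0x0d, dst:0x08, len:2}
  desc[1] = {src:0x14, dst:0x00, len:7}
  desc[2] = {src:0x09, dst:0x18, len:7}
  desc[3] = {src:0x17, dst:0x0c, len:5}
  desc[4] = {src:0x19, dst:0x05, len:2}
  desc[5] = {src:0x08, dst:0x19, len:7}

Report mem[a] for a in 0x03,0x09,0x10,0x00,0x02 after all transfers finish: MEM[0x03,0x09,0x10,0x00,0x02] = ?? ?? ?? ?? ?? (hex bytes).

[0] 0x0d->0x08 len=2 : 98 2d
[1] 0x14->0x00 len=7 : fa 1d 76 d7 b8 91 a5
[2] 0x09->0x18 len=7 : 2d 6e 7c d0 98 2d 3d
[3] 0x17->0x0c len=5 : d7 2d 6e 7c d0
[4] 0x19->0x05 len=2 : 6e 7c
[5] 0x08->0x19 len=7 : 98 2d 6e 7c d7 2d 6e
query mem[0x03]=0xd7, mem[0x09]=0x2d, mem[0x10]=0xd0, mem[0x00]=0xfa, mem[0x02]=0x76

MEM[0x03,0x09,0x10,0x00,0x02] = d7 2d d0 fa 76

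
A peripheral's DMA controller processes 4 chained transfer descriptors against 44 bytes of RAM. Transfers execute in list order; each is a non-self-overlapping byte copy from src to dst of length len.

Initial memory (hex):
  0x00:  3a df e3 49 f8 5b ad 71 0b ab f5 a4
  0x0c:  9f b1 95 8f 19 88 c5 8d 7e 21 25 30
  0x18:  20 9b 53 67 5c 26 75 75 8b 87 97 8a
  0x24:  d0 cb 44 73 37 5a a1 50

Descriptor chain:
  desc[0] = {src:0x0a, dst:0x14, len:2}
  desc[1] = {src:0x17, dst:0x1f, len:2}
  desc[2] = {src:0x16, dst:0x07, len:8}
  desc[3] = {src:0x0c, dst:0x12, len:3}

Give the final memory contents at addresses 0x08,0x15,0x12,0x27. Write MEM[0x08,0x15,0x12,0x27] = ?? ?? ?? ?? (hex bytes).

#0 dst[0x14+2] := {0xf5,0xa4}
#1 dst[0x1f+2] := {0x30,0x20}
#2 dst[0x07+8] := {0x25,0x30,0x20,0x9b,0x53,0x67,0x5c,0x26}
#3 dst[0x12+3] := {0x67,0x5c,0x26}
query mem[0x08]=0x30, mem[0x15]=0xa4, mem[0x12]=0x67, mem[0x27]=0x73

MEM[0x08,0x15,0x12,0x27] = 30 a4 67 73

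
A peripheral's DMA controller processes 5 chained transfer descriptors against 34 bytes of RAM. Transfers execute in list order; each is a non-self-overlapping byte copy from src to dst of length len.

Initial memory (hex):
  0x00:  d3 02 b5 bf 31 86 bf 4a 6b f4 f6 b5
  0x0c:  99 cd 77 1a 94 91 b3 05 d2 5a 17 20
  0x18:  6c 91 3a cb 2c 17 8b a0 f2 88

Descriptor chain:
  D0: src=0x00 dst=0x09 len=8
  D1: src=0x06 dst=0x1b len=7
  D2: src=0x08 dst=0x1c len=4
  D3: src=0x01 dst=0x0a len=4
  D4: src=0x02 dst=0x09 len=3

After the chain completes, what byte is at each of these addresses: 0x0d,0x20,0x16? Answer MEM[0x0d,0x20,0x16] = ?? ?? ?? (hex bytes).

MEM[0x0d,0x20,0x16] = 31 b5 17

[0] 0x00->0x09 len=8 : d3 02 b5 bf 31 86 bf 4a
[1] 0x06->0x1b len=7 : bf 4a 6b d3 02 b5 bf
[2] 0x08->0x1c len=4 : 6b d3 02 b5
[3] 0x01->0x0a len=4 : 02 b5 bf 31
[4] 0x02->0x09 len=3 : b5 bf 31
query mem[0x0d]=0x31, mem[0x20]=0xb5, mem[0x16]=0x17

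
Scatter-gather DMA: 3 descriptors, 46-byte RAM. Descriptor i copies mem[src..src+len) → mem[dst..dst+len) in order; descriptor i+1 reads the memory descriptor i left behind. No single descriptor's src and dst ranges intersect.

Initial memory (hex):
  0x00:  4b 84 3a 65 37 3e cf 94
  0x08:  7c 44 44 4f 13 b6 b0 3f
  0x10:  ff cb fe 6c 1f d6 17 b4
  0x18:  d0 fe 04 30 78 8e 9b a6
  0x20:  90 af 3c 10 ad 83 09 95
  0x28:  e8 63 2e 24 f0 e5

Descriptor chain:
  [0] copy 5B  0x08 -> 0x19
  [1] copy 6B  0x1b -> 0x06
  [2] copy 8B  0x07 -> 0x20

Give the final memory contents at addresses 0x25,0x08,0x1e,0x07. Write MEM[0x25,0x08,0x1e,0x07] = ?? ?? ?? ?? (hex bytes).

MEM[0x25,0x08,0x1e,0x07] = 13 13 9b 4f

D0: mem[0x19..0x1d] <- [7c 44 44 4f 13]
D1: mem[0x06..0x0b] <- [44 4f 13 9b a6 90]
D2: mem[0x20..0x27] <- [4f 13 9b a6 90 13 b6 b0]
query mem[0x25]=0x13, mem[0x08]=0x13, mem[0x1e]=0x9b, mem[0x07]=0x4f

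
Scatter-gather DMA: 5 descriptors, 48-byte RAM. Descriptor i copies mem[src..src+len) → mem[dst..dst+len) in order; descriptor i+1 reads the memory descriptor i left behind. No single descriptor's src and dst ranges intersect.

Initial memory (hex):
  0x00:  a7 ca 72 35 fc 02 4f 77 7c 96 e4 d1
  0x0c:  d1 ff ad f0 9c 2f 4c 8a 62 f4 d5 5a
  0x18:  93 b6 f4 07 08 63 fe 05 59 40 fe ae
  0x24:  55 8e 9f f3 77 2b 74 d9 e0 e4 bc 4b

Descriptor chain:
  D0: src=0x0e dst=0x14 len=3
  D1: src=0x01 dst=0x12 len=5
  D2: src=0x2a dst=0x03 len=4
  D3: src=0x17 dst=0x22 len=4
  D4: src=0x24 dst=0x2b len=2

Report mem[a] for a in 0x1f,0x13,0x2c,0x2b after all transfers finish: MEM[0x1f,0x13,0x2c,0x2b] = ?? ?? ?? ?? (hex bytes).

MEM[0x1f,0x13,0x2c,0x2b] = 05 72 f4 b6

  after D0: wrote 3B at 0x14 = adf09c
  after D1: wrote 5B at 0x12 = ca7235fc02
  after D2: wrote 4B at 0x03 = 74d9e0e4
  after D3: wrote 4B at 0x22 = 5a93b6f4
  after D4: wrote 2B at 0x2b = b6f4
query mem[0x1f]=0x05, mem[0x13]=0x72, mem[0x2c]=0xf4, mem[0x2b]=0xb6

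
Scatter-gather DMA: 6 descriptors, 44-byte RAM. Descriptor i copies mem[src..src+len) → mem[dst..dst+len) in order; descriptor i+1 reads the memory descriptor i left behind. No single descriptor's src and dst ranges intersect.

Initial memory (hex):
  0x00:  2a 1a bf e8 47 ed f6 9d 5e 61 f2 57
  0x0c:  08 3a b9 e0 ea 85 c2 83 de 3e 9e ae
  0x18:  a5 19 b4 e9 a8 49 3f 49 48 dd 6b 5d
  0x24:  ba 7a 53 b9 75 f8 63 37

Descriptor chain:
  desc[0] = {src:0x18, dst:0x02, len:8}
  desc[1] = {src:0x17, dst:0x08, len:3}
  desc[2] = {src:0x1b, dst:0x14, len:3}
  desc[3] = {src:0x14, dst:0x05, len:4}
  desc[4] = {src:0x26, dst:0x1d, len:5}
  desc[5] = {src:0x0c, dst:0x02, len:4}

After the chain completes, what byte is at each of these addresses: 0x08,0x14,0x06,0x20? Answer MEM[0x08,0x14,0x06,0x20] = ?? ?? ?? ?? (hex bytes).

#0 dst[0x02+8] := {0xa5,0x19,0xb4,0xe9,0xa8,0x49,0x3f,0x49}
#1 dst[0x08+3] := {0xae,0xa5,0x19}
#2 dst[0x14+3] := {0xe9,0xa8,0x49}
#3 dst[0x05+4] := {0xe9,0xa8,0x49,0xae}
#4 dst[0x1d+5] := {0x53,0xb9,0x75,0xf8,0x63}
#5 dst[0x02+4] := {0x08,0x3a,0xb9,0xe0}
query mem[0x08]=0xae, mem[0x14]=0xe9, mem[0x06]=0xa8, mem[0x20]=0xf8

MEM[0x08,0x14,0x06,0x20] = ae e9 a8 f8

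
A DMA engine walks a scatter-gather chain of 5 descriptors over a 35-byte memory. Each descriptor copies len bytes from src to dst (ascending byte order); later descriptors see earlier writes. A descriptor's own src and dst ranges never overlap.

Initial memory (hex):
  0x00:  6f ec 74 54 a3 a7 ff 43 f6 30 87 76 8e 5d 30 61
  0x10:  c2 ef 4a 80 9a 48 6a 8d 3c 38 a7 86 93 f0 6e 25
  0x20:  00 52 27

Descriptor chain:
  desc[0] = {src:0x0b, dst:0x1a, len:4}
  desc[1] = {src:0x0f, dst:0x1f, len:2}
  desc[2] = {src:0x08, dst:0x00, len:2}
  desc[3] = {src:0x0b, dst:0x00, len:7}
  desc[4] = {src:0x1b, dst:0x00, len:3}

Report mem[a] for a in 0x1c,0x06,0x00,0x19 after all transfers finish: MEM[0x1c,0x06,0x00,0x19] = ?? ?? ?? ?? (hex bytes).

MEM[0x1c,0x06,0x00,0x19] = 5d ef 8e 38

D0: mem[0x1a..0x1d] <- [76 8e 5d 30]
D1: mem[0x1f..0x20] <- [61 c2]
D2: mem[0x00..0x01] <- [f6 30]
D3: mem[0x00..0x06] <- [76 8e 5d 30 61 c2 ef]
D4: mem[0x00..0x02] <- [8e 5d 30]
query mem[0x1c]=0x5d, mem[0x06]=0xef, mem[0x00]=0x8e, mem[0x19]=0x38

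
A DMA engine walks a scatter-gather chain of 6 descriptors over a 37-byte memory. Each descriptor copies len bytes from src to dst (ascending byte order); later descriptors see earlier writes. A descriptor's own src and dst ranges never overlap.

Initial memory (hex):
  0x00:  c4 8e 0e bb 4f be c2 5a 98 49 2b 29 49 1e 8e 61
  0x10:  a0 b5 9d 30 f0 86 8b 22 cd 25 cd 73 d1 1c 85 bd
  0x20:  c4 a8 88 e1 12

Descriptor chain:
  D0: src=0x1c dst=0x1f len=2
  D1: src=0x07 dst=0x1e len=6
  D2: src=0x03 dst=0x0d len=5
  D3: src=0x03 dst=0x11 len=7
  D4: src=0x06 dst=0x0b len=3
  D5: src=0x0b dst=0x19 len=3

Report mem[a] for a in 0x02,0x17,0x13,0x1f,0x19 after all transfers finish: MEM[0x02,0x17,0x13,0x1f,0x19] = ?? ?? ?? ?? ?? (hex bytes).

MEM[0x02,0x17,0x13,0x1f,0x19] = 0e 49 be 98 c2

[0] 0x1c->0x1f len=2 : d1 1c
[1] 0x07->0x1e len=6 : 5a 98 49 2b 29 49
[2] 0x03->0x0d len=5 : bb 4f be c2 5a
[3] 0x03->0x11 len=7 : bb 4f be c2 5a 98 49
[4] 0x06->0x0b len=3 : c2 5a 98
[5] 0x0b->0x19 len=3 : c2 5a 98
query mem[0x02]=0x0e, mem[0x17]=0x49, mem[0x13]=0xbe, mem[0x1f]=0x98, mem[0x19]=0xc2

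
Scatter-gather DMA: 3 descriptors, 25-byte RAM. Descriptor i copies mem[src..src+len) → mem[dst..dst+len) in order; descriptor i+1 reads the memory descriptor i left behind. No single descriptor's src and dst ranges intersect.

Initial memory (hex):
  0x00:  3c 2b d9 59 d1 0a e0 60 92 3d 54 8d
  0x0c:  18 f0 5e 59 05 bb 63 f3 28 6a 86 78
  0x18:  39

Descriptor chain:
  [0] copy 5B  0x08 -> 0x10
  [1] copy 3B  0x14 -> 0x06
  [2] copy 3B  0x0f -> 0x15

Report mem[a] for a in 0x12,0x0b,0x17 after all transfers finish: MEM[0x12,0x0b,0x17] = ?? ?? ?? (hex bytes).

  after D0: wrote 5B at 0x10 = 923d548d18
  after D1: wrote 3B at 0x06 = 186a86
  after D2: wrote 3B at 0x15 = 59923d
query mem[0x12]=0x54, mem[0x0b]=0x8d, mem[0x17]=0x3d

MEM[0x12,0x0b,0x17] = 54 8d 3d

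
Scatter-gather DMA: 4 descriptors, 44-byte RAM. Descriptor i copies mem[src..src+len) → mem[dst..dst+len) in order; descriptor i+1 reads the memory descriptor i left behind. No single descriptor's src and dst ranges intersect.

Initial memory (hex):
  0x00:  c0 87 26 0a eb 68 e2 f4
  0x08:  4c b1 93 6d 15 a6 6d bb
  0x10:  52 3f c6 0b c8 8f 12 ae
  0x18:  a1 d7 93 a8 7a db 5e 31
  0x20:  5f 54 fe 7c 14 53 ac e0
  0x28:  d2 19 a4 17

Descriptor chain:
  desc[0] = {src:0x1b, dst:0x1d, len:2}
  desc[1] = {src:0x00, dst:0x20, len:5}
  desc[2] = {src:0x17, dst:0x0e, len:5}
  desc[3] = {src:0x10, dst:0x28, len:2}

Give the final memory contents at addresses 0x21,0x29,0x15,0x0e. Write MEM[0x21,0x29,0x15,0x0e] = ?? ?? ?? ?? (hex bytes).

D0: mem[0x1d..0x1e] <- [a8 7a]
D1: mem[0x20..0x24] <- [c0 87 26 0a eb]
D2: mem[0x0e..0x12] <- [ae a1 d7 93 a8]
D3: mem[0x28..0x29] <- [d7 93]
query mem[0x21]=0x87, mem[0x29]=0x93, mem[0x15]=0x8f, mem[0x0e]=0xae

MEM[0x21,0x29,0x15,0x0e] = 87 93 8f ae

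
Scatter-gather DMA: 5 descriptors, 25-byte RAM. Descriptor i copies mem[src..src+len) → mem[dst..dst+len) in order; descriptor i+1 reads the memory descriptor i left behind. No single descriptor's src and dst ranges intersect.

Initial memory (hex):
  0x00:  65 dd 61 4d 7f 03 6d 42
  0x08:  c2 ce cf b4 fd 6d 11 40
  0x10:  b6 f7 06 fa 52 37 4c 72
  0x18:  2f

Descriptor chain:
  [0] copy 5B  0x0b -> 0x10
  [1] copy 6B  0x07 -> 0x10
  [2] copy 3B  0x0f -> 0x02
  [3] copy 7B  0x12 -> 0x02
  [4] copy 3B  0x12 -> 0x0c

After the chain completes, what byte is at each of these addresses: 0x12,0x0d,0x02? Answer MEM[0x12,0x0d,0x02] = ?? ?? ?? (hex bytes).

MEM[0x12,0x0d,0x02] = ce cf ce

  after D0: wrote 5B at 0x10 = b4fd6d1140
  after D1: wrote 6B at 0x10 = 42c2cecfb4fd
  after D2: wrote 3B at 0x02 = 4042c2
  after D3: wrote 7B at 0x02 = cecfb4fd4c722f
  after D4: wrote 3B at 0x0c = cecfb4
query mem[0x12]=0xce, mem[0x0d]=0xcf, mem[0x02]=0xce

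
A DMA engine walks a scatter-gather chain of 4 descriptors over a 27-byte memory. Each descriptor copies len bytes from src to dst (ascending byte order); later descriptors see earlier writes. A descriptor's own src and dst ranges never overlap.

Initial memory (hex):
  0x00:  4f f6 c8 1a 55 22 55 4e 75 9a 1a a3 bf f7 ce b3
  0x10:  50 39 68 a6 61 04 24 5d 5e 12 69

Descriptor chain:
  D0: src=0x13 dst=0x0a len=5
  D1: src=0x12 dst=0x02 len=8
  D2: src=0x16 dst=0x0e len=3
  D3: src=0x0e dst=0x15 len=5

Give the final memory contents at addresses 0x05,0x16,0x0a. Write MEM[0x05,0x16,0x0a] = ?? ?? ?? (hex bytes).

#0 dst[0x0a+5] := {0xa6,0x61,0x04,0x24,0x5d}
#1 dst[0x02+8] := {0x68,0xa6,0x61,0x04,0x24,0x5d,0x5e,0x12}
#2 dst[0x0e+3] := {0x24,0x5d,0x5e}
#3 dst[0x15+5] := {0x24,0x5d,0x5e,0x39,0x68}
query mem[0x05]=0x04, mem[0x16]=0x5d, mem[0x0a]=0xa6

MEM[0x05,0x16,0x0a] = 04 5d a6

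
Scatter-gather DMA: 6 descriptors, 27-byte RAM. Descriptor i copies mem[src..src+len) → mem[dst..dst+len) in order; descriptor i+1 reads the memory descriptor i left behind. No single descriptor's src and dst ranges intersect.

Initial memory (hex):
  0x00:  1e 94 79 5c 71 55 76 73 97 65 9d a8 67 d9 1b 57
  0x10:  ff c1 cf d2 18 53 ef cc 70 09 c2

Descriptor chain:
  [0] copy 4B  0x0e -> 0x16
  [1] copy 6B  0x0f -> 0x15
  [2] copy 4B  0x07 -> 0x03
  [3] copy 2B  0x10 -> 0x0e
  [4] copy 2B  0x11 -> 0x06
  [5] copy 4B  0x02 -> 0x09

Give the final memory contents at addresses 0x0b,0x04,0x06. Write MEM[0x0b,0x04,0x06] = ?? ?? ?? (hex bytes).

MEM[0x0b,0x04,0x06] = 97 97 c1

#0 dst[0x16+4] := {0x1b,0x57,0xff,0xc1}
#1 dst[0x15+6] := {0x57,0xff,0xc1,0xcf,0xd2,0x18}
#2 dst[0x03+4] := {0x73,0x97,0x65,0x9d}
#3 dst[0x0e+2] := {0xff,0xc1}
#4 dst[0x06+2] := {0xc1,0xcf}
#5 dst[0x09+4] := {0x79,0x73,0x97,0x65}
query mem[0x0b]=0x97, mem[0x04]=0x97, mem[0x06]=0xc1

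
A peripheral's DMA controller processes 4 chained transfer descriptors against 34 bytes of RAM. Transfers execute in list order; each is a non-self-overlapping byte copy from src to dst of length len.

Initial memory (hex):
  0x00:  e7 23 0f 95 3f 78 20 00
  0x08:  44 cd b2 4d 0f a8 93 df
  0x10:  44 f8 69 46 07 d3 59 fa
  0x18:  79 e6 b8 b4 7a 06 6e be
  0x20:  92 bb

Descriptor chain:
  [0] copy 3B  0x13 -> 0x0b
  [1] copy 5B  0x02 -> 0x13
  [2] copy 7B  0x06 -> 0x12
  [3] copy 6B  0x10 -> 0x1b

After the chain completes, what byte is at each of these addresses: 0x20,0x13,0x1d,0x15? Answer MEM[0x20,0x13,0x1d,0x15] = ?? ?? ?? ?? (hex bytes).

D0: mem[0x0b..0x0d] <- [46 07 d3]
D1: mem[0x13..0x17] <- [0f 95 3f 78 20]
D2: mem[0x12..0x18] <- [20 00 44 cd b2 46 07]
D3: mem[0x1b..0x20] <- [44 f8 20 00 44 cd]
query mem[0x20]=0xcd, mem[0x13]=0x00, mem[0x1d]=0x20, mem[0x15]=0xcd

MEM[0x20,0x13,0x1d,0x15] = cd 00 20 cd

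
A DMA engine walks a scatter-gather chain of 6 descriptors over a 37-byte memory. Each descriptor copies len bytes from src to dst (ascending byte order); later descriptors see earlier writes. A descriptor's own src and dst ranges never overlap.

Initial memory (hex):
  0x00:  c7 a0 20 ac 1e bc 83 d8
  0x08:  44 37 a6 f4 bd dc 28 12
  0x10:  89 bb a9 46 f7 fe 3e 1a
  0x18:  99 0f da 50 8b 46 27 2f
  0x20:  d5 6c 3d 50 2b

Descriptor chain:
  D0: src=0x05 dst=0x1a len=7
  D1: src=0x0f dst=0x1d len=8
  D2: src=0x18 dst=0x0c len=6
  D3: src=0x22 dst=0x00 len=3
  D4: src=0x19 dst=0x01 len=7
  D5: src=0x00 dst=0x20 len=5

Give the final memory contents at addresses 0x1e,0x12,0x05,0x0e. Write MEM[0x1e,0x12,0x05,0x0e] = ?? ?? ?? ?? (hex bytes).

D0: mem[0x1a..0x20] <- [bc 83 d8 44 37 a6 f4]
D1: mem[0x1d..0x24] <- [12 89 bb a9 46 f7 fe 3e]
D2: mem[0x0c..0x11] <- [99 0f bc 83 d8 12]
D3: mem[0x00..0x02] <- [f7 fe 3e]
D4: mem[0x01..0x07] <- [0f bc 83 d8 12 89 bb]
D5: mem[0x20..0x24] <- [f7 0f bc 83 d8]
query mem[0x1e]=0x89, mem[0x12]=0xa9, mem[0x05]=0x12, mem[0x0e]=0xbc

MEM[0x1e,0x12,0x05,0x0e] = 89 a9 12 bc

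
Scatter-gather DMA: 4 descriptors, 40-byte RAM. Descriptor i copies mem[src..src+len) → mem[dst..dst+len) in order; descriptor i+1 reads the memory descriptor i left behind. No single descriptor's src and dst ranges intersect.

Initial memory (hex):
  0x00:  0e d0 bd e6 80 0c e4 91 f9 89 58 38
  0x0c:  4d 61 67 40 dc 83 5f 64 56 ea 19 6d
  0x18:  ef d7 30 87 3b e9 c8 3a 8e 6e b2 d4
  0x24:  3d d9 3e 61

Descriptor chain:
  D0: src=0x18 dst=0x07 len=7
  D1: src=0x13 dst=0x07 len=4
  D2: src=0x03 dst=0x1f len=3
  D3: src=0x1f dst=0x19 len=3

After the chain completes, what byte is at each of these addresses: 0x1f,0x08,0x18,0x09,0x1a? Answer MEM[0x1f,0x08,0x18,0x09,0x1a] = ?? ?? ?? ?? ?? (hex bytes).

MEM[0x1f,0x08,0x18,0x09,0x1a] = e6 56 ef ea 80

[0] 0x18->0x07 len=7 : ef d7 30 87 3b e9 c8
[1] 0x13->0x07 len=4 : 64 56 ea 19
[2] 0x03->0x1f len=3 : e6 80 0c
[3] 0x1f->0x19 len=3 : e6 80 0c
query mem[0x1f]=0xe6, mem[0x08]=0x56, mem[0x18]=0xef, mem[0x09]=0xea, mem[0x1a]=0x80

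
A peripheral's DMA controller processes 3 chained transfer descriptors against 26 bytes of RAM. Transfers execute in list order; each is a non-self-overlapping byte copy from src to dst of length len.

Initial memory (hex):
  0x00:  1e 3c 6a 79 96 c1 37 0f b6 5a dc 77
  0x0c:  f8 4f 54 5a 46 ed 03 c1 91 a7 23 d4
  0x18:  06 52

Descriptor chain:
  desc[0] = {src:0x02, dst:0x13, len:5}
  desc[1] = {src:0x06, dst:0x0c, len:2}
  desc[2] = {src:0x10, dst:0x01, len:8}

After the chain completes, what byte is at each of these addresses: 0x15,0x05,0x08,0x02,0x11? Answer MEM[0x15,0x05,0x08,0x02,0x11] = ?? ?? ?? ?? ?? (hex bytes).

  after D0: wrote 5B at 0x13 = 6a7996c137
  after D1: wrote 2B at 0x0c = 370f
  after D2: wrote 8B at 0x01 = 46ed036a7996c137
query mem[0x15]=0x96, mem[0x05]=0x79, mem[0x08]=0x37, mem[0x02]=0xed, mem[0x11]=0xed

MEM[0x15,0x05,0x08,0x02,0x11] = 96 79 37 ed ed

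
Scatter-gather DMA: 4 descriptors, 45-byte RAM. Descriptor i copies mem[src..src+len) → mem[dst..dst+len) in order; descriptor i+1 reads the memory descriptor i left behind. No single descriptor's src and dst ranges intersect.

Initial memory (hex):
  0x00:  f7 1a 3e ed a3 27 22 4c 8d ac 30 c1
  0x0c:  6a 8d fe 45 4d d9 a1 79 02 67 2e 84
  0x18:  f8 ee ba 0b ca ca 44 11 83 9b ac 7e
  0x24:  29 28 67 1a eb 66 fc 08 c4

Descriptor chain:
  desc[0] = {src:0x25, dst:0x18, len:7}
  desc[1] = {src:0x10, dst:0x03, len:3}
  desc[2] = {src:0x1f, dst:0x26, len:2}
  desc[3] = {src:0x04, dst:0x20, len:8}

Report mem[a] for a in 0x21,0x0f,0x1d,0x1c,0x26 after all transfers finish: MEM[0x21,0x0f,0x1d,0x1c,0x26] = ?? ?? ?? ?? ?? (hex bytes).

MEM[0x21,0x0f,0x1d,0x1c,0x26] = a1 45 fc 66 30

[0] 0x25->0x18 len=7 : 28 67 1a eb 66 fc 08
[1] 0x10->0x03 len=3 : 4d d9 a1
[2] 0x1f->0x26 len=2 : 11 83
[3] 0x04->0x20 len=8 : d9 a1 22 4c 8d ac 30 c1
query mem[0x21]=0xa1, mem[0x0f]=0x45, mem[0x1d]=0xfc, mem[0x1c]=0x66, mem[0x26]=0x30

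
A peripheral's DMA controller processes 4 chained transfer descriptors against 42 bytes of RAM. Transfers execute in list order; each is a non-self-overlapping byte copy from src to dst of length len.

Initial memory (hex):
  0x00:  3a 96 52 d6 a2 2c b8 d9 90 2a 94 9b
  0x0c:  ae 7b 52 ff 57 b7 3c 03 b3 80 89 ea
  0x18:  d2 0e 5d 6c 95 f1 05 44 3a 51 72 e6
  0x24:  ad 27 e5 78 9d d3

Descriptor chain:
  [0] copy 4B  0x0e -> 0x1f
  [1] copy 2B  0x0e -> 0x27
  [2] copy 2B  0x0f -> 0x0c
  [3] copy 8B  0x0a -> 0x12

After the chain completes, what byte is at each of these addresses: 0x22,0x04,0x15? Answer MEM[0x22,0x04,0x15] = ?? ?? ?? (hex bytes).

#0 dst[0x1f+4] := {0x52,0xff,0x57,0xb7}
#1 dst[0x27+2] := {0x52,0xff}
#2 dst[0x0c+2] := {0xff,0x57}
#3 dst[0x12+8] := {0x94,0x9b,0xff,0x57,0x52,0xff,0x57,0xb7}
query mem[0x22]=0xb7, mem[0x04]=0xa2, mem[0x15]=0x57

MEM[0x22,0x04,0x15] = b7 a2 57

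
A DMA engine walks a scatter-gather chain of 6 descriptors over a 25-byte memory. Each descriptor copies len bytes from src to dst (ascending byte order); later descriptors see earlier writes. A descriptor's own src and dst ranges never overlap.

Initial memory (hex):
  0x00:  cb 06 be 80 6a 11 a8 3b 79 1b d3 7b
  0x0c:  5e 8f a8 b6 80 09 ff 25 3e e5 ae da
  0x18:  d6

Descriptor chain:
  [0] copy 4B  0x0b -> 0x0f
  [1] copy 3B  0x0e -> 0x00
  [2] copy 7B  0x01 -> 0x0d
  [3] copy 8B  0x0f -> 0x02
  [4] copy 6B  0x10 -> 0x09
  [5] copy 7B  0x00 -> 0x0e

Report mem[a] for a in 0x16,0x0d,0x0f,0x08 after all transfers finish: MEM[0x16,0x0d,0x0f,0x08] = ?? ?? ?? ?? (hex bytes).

D0: mem[0x0f..0x12] <- [7b 5e 8f a8]
D1: mem[0x00..0x02] <- [a8 7b 5e]
D2: mem[0x0d..0x13] <- [7b 5e 80 6a 11 a8 3b]
D3: mem[0x02..0x09] <- [80 6a 11 a8 3b 3e e5 ae]
D4: mem[0x09..0x0e] <- [6a 11 a8 3b 3e e5]
D5: mem[0x0e..0x14] <- [a8 7b 80 6a 11 a8 3b]
query mem[0x16]=0xae, mem[0x0d]=0x3e, mem[0x0f]=0x7b, mem[0x08]=0xe5

MEM[0x16,0x0d,0x0f,0x08] = ae 3e 7b e5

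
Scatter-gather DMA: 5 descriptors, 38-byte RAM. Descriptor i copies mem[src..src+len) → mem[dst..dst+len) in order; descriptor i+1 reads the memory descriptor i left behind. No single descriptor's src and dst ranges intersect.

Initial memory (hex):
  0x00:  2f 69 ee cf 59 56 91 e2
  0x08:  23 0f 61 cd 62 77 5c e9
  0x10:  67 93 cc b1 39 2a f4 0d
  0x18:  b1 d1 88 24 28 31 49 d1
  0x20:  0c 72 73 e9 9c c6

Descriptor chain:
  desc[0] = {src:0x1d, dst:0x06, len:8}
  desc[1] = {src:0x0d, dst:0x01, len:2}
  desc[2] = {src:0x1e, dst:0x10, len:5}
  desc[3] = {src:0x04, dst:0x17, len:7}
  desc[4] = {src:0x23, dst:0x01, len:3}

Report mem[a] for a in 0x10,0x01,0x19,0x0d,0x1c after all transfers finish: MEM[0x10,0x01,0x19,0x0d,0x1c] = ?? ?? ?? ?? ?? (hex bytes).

MEM[0x10,0x01,0x19,0x0d,0x1c] = 49 e9 31 9c 0c

  after D0: wrote 8B at 0x06 = 3149d10c7273e99c
  after D1: wrote 2B at 0x01 = 9c5c
  after D2: wrote 5B at 0x10 = 49d10c7273
  after D3: wrote 7B at 0x17 = 59563149d10c72
  after D4: wrote 3B at 0x01 = e99cc6
query mem[0x10]=0x49, mem[0x01]=0xe9, mem[0x19]=0x31, mem[0x0d]=0x9c, mem[0x1c]=0x0c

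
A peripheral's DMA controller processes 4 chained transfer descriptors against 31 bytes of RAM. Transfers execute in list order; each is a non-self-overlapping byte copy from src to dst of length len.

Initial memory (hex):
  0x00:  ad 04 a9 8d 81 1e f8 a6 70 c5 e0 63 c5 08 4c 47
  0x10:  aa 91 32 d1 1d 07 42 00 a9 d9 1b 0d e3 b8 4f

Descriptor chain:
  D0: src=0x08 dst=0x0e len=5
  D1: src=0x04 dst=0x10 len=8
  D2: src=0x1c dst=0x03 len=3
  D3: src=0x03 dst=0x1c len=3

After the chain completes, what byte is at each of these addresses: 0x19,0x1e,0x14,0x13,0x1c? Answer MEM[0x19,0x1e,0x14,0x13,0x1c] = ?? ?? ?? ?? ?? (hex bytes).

  after D0: wrote 5B at 0x0e = 70c5e063c5
  after D1: wrote 8B at 0x10 = 811ef8a670c5e063
  after D2: wrote 3B at 0x03 = e3b84f
  after D3: wrote 3B at 0x1c = e3b84f
query mem[0x19]=0xd9, mem[0x1e]=0x4f, mem[0x14]=0x70, mem[0x13]=0xa6, mem[0x1c]=0xe3

MEM[0x19,0x1e,0x14,0x13,0x1c] = d9 4f 70 a6 e3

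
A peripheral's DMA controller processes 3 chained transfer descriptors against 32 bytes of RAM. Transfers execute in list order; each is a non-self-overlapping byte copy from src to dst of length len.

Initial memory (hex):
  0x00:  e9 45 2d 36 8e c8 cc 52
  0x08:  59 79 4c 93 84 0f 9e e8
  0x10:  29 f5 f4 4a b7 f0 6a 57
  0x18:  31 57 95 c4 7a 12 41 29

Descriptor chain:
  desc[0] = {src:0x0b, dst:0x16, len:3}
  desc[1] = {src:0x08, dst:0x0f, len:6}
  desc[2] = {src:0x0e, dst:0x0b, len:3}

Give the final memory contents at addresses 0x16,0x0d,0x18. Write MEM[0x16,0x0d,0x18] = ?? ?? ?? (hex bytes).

MEM[0x16,0x0d,0x18] = 93 79 0f

D0: mem[0x16..0x18] <- [93 84 0f]
D1: mem[0x0f..0x14] <- [59 79 4c 93 84 0f]
D2: mem[0x0b..0x0d] <- [9e 59 79]
query mem[0x16]=0x93, mem[0x0d]=0x79, mem[0x18]=0x0f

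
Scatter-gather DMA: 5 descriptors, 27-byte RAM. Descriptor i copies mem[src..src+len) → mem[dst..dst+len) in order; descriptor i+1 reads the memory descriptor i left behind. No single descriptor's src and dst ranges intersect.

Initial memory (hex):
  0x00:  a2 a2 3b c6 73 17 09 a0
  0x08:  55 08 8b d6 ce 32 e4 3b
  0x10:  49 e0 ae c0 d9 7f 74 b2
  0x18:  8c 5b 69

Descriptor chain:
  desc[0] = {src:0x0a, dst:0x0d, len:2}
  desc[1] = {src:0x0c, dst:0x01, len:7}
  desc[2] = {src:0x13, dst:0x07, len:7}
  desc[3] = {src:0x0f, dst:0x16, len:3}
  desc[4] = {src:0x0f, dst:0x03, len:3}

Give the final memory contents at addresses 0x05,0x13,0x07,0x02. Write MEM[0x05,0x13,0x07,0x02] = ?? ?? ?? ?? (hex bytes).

MEM[0x05,0x13,0x07,0x02] = e0 c0 c0 8b

  after D0: wrote 2B at 0x0d = 8bd6
  after D1: wrote 7B at 0x01 = ce8bd63b49e0ae
  after D2: wrote 7B at 0x07 = c0d97f74b28c5b
  after D3: wrote 3B at 0x16 = 3b49e0
  after D4: wrote 3B at 0x03 = 3b49e0
query mem[0x05]=0xe0, mem[0x13]=0xc0, mem[0x07]=0xc0, mem[0x02]=0x8b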